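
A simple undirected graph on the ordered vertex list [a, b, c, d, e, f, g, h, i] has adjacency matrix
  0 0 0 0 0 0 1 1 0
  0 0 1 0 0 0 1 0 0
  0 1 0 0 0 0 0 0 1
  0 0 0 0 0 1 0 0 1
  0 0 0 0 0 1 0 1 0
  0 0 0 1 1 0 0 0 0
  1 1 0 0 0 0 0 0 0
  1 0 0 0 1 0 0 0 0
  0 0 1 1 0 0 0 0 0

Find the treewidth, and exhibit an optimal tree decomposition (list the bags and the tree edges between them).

Treewidth 2.
One optimal decomposition is:
Bags: B1 = {b, c, g}  B2 = {c, g, i}  B3 = {d, g, i}  B4 = {d, f, g}  B5 = {e, f, g}  B6 = {e, g, h}  B7 = {a, g, h}
Tree: B1–B2, B2–B3, B3–B4, B4–B5, B5–B6, B6–B7

Each bag holds 3 vertices, so the decomposition has width 2, which upper-bounds the treewidth. For the lower bound, G contains the cycle g–b–c–i–d–f–e–h–a–g, so G is not a forest; only forests have treewidth ≤ 1, hence tw(G) ≥ 2. The upper and lower bounds meet at 2, so that is the treewidth.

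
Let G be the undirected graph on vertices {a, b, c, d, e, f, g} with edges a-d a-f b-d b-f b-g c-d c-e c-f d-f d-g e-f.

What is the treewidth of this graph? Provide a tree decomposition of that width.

Treewidth 2.
Bags: B1 = {c, d, f}  B2 = {b, d, f}  B3 = {c, e, f}  B4 = {b, d, g}  B5 = {a, d, f}
Tree: B1–B2, B1–B3, B2–B4, B2–B5

The largest bag has 3 vertices, giving width 2; this decomposition certifies tw(G) ≤ 2. On the other hand G contains the 3-clique {b, d, g}. A clique must lie in a single bag of any decomposition, so no decomposition can have width below 2. Therefore the treewidth is 2.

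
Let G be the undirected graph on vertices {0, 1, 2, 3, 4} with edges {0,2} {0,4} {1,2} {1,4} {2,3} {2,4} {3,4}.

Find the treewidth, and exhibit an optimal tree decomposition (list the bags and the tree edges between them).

Every bag has size at most 3, so the width is 3 − 1 = 2 and tw(G) ≤ 2. For the lower bound, the 3 vertices {0, 2, 4} are pairwise adjacent, and any tree decomposition puts a clique entirely inside one bag — forcing width ≥ 2. Combining the bounds, tw(G) = 2.

Treewidth 2.
One optimal decomposition is:
Bags: B1 = {2, 3, 4}  B2 = {0, 2, 4}  B3 = {1, 2, 4}
Tree: B1–B2, B1–B3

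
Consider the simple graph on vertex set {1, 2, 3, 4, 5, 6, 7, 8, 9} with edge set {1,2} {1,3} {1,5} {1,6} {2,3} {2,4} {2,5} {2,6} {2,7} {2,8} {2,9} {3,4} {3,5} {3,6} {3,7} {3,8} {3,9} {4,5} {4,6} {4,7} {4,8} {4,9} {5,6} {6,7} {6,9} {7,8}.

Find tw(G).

4

A width-4 tree decomposition is:
Bags: B1 = {2, 3, 4, 5, 6}  B2 = {2, 3, 4, 6, 7}  B3 = {2, 3, 4, 7, 8}  B4 = {2, 3, 4, 6, 9}  B5 = {1, 2, 3, 5, 6}
Tree: B1–B2, B2–B3, B2–B4, B1–B5
Each bag holds 5 vertices, so the decomposition has width 4, which upper-bounds the treewidth. Conversely, {1, 2, 3, 5, 6} is a clique of size 5, and the vertices of any clique must share a bag in every tree decomposition; so some bag has ≥ 5 vertices and tw(G) ≥ 4. Combining the bounds, tw(G) = 4.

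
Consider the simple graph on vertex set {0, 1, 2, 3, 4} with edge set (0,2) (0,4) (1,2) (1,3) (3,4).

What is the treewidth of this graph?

A width-2 tree decomposition is:
Bags: B1 = {1, 3, 4}  B2 = {0, 1, 4}  B3 = {0, 1, 2}
Tree: B1–B2, B2–B3
The largest bag has 3 vertices, giving width 2; this decomposition certifies tw(G) ≤ 2. For the lower bound, G contains the cycle 1–3–4–0–2–1, so G is not a forest; only forests have treewidth ≤ 1, hence tw(G) ≥ 2. The upper and lower bounds meet at 2, so that is the treewidth.

2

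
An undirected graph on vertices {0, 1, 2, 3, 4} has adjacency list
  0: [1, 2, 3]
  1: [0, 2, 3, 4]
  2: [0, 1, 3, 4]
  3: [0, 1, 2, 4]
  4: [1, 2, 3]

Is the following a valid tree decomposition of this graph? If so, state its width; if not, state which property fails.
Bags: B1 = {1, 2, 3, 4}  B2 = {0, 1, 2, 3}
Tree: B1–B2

Every vertex of G appears in some bag (union = {0, 1, 2, 3, 4}); every edge is covered by a bag; and for each vertex v the set of bags containing v is connected in the bag tree. The decomposition is therefore valid. The largest bag has 4 vertices, so the width is 3.

Yes; width 3.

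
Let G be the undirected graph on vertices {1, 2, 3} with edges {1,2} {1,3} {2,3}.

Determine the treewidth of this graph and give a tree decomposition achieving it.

Treewidth 2.
Bags: B1 = {1, 2, 3}
Tree: (single bag)

A single bag containing all 3 vertices is trivially a valid decomposition of width 2. On the other hand G contains the 3-clique {1, 2, 3}. A clique must lie in a single bag of any decomposition, so no decomposition can have width below 2. Therefore the treewidth is 2.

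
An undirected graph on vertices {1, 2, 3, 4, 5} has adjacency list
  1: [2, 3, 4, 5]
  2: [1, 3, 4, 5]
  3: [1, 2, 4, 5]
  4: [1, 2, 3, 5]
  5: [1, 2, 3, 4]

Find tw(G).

4

A width-4 tree decomposition is:
Bags: B1 = {1, 2, 3, 4, 5}
Tree: (single bag)
A single bag containing all 5 vertices is trivially a valid decomposition of width 4. Conversely, {1, 2, 3, 4, 5} is a clique of size 5, and the vertices of any clique must share a bag in every tree decomposition; so some bag has ≥ 5 vertices and tw(G) ≥ 4. Therefore the treewidth is 4.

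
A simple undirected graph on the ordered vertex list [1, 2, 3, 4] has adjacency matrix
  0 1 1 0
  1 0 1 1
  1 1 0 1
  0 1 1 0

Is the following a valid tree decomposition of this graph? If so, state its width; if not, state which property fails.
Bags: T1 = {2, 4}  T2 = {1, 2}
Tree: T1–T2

No — vertex 3 appears in no bag.

A tree decomposition must satisfy three properties: every vertex lies in some bag; for every edge, both endpoints lie together in some bag; and for every vertex, the bags containing it form a connected subtree. Here vertex 3 appears in no bag, so the decomposition is invalid.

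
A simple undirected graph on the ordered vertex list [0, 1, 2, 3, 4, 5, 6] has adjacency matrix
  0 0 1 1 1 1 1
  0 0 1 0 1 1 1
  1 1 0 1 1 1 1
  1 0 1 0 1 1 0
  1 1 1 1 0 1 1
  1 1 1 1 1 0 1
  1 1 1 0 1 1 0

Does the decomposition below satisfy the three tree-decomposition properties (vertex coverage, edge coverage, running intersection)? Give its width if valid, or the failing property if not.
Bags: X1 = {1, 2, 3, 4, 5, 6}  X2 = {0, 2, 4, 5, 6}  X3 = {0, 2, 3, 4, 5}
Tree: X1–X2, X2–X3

A tree decomposition must satisfy three properties: every vertex lies in some bag; for every edge, both endpoints lie together in some bag; and for every vertex, the bags containing it form a connected subtree. Here bags containing vertex 3 are not connected in the tree, so the decomposition is invalid.

No — bags containing vertex 3 are not connected in the tree.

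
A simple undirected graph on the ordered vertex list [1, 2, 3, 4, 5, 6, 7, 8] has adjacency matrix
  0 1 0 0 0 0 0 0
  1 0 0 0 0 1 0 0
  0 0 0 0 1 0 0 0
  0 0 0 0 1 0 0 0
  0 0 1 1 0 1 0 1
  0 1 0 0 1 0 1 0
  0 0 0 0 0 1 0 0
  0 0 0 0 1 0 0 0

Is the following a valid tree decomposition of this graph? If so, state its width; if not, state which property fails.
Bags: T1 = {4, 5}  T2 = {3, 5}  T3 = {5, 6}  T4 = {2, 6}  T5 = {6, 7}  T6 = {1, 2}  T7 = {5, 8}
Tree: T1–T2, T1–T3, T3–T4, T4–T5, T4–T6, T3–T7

Yes; width 1.

Vertex coverage: the bags together contain {1, 2, 3, 4, 5, 6, 7, 8}, the full vertex set. Edge coverage: each edge of G has both endpoints in at least one bag. Running intersection: for every vertex, the bags containing it form a connected subtree. All three properties hold, so this is a valid tree decomposition of width max|bag| − 1 = 1, and hence tw(G) ≤ 1.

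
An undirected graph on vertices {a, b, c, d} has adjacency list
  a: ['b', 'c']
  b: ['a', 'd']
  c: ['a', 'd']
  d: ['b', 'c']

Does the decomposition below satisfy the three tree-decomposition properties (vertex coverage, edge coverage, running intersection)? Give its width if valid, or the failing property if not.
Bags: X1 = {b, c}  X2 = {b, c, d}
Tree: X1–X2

A tree decomposition must satisfy three properties: every vertex lies in some bag; for every edge, both endpoints lie together in some bag; and for every vertex, the bags containing it form a connected subtree. Here vertex a appears in no bag, so the decomposition is invalid.

No — vertex a appears in no bag.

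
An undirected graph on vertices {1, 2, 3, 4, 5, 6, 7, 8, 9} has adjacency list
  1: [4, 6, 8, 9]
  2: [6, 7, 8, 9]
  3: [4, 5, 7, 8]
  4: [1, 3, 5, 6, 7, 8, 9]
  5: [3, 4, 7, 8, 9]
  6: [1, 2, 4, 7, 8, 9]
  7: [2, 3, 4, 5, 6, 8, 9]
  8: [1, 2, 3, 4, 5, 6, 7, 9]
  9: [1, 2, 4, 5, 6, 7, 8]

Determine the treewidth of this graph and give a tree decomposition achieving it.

Every bag has size at most 5, so the width is 5 − 1 = 4 and tw(G) ≤ 4. Conversely, {2, 6, 7, 8, 9} is a clique of size 5, and the vertices of any clique must share a bag in every tree decomposition; so some bag has ≥ 5 vertices and tw(G) ≥ 4. Therefore the treewidth is 4.

Treewidth 4.
One such decomposition:
Bags: B1 = {2, 6, 7, 8, 9}  B2 = {4, 6, 7, 8, 9}  B3 = {4, 5, 7, 8, 9}  B4 = {3, 4, 5, 7, 8}  B5 = {1, 4, 6, 8, 9}
Tree: B1–B2, B2–B3, B3–B4, B2–B5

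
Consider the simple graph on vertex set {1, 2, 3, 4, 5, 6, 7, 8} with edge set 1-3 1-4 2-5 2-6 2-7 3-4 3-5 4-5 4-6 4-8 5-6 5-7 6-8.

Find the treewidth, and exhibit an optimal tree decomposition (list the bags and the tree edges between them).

The largest bag has 3 vertices, giving width 2; this decomposition certifies tw(G) ≤ 2. Conversely, {2, 5, 6} is a clique of size 3, and the vertices of any clique must share a bag in every tree decomposition; so some bag has ≥ 3 vertices and tw(G) ≥ 2. Combining the bounds, tw(G) = 2.

Treewidth 2.
Bags: B1 = {1, 3, 4}  B2 = {3, 4, 5}  B3 = {4, 5, 6}  B4 = {4, 6, 8}  B5 = {2, 5, 6}  B6 = {2, 5, 7}
Tree: B1–B2, B2–B3, B3–B4, B3–B5, B5–B6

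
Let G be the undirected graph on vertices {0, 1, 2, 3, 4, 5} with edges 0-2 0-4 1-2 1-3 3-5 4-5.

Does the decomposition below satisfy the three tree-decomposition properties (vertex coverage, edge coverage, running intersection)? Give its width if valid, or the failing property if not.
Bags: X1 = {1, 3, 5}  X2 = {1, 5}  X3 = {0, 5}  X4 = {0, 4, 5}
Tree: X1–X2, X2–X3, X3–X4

No — vertex 2 appears in no bag.

A tree decomposition must satisfy three properties: every vertex lies in some bag; for every edge, both endpoints lie together in some bag; and for every vertex, the bags containing it form a connected subtree. Here vertex 2 appears in no bag, so the decomposition is invalid.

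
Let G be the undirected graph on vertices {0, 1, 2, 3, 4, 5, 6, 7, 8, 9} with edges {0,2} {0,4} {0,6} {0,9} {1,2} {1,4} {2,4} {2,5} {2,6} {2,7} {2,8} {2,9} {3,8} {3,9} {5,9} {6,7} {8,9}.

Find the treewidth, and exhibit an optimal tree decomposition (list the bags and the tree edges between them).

Each bag holds 3 vertices, so the decomposition has width 2, which upper-bounds the treewidth. Conversely, {0, 2, 9} is a clique of size 3, and the vertices of any clique must share a bag in every tree decomposition; so some bag has ≥ 3 vertices and tw(G) ≥ 2. Combining the bounds, tw(G) = 2.

Treewidth 2.
Bags: B1 = {0, 2, 9}  B2 = {2, 8, 9}  B3 = {3, 8, 9}  B4 = {0, 2, 4}  B5 = {1, 2, 4}  B6 = {0, 2, 6}  B7 = {2, 6, 7}  B8 = {2, 5, 9}
Tree: B1–B2, B2–B3, B1–B4, B4–B5, B1–B6, B6–B7, B2–B8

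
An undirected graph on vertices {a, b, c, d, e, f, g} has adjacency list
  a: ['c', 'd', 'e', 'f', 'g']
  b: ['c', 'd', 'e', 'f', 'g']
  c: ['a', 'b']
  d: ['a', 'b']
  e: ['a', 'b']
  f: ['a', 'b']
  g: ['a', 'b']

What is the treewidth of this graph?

A width-2 tree decomposition is:
Bags: B1 = {a, b, g}  B2 = {a, b, c}  B3 = {a, b, d}  B4 = {a, b, e}  B5 = {a, b, f}
Tree: B1–B2, B2–B3, B3–B4, B4–B5
Every bag has size at most 3, so the width is 3 − 1 = 2 and tw(G) ≤ 2. Since a–g–b–c–a is a cycle in G, G is not acyclic. Forests are exactly the graphs of treewidth ≤ 1, so tw(G) ≥ 2. Combining the bounds, tw(G) = 2.

2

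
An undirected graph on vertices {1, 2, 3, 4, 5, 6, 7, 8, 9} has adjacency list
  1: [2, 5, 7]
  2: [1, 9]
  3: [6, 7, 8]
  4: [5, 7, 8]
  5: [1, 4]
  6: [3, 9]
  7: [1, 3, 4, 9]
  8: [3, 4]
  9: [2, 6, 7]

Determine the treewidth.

3

A width-3 tree decomposition is:
Bags: B1 = {3, 4, 6, 8}  B2 = {3, 4, 6, 7}  B3 = {4, 6, 7, 9}  B4 = {4, 5, 7, 9}  B5 = {1, 5, 7, 9}  B6 = {1, 2, 5, 9}
Tree: B1–B2, B2–B3, B3–B4, B4–B5, B5–B6
The largest bag has 4 vertices, giving width 3; this decomposition certifies tw(G) ≤ 3. For the lower bound: the 4 vertex sets {3,6,8}, {4}, {7}, {1,2,5,9} are disjoint, each induces a connected subgraph, and every pair is joined by at least one edge of G. Contracting each set to a single vertex therefore yields K_{4} as a minor, and since treewidth is minor-monotone, tw(G) ≥ tw(K_{4}) = 3. Therefore the treewidth is 3.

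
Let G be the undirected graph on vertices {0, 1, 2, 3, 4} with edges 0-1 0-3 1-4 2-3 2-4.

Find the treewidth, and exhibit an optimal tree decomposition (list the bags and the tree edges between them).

Each bag holds 3 vertices, so the decomposition has width 2, which upper-bounds the treewidth. For the lower bound, G contains the cycle 0–1–4–2–3–0, so G is not a forest; only forests have treewidth ≤ 1, hence tw(G) ≥ 2. Therefore the treewidth is 2.

Treewidth 2.
One such decomposition:
Bags: B1 = {0, 1, 4}  B2 = {0, 2, 4}  B3 = {0, 2, 3}
Tree: B1–B2, B2–B3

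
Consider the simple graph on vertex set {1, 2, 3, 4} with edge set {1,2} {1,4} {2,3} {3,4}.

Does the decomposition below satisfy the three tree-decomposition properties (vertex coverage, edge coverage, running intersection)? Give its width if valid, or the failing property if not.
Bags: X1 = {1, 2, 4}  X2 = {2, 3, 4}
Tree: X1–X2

Checking the three conditions: (i) the bags cover all of {1, 2, 3, 4}; (ii) for each edge, some bag contains both endpoints; (iii) the bags containing any fixed vertex form a subtree. All hold, so the decomposition is valid with width 3 − 1 = 2.

Yes; width 2.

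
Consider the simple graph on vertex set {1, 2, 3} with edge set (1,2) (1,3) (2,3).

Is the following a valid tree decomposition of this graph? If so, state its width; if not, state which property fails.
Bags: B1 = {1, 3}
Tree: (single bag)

A tree decomposition must satisfy three properties: every vertex lies in some bag; for every edge, both endpoints lie together in some bag; and for every vertex, the bags containing it form a connected subtree. Here vertex 2 appears in no bag, so the decomposition is invalid.

No — vertex 2 appears in no bag.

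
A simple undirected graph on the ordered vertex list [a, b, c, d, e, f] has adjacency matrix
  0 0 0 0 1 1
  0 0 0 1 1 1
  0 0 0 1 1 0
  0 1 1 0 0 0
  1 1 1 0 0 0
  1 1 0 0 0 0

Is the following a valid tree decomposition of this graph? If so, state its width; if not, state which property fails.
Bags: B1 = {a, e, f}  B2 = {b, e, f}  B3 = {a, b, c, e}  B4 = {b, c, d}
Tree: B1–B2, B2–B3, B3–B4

No — bags containing vertex a are not connected in the tree.

A tree decomposition must satisfy three properties: every vertex lies in some bag; for every edge, both endpoints lie together in some bag; and for every vertex, the bags containing it form a connected subtree. Here bags containing vertex a are not connected in the tree, so the decomposition is invalid.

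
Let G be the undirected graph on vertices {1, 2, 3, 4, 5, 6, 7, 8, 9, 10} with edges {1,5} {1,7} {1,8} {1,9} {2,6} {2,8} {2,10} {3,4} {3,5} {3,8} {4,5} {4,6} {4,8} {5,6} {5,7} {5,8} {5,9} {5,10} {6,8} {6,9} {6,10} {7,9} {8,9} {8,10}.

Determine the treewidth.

A width-3 tree decomposition is:
Bags: B1 = {5, 6, 8, 10}  B2 = {4, 5, 6, 8}  B3 = {5, 6, 8, 9}  B4 = {2, 6, 8, 10}  B5 = {3, 4, 5, 8}  B6 = {1, 5, 8, 9}  B7 = {1, 5, 7, 9}
Tree: B1–B2, B2–B3, B1–B4, B2–B5, B3–B6, B6–B7
Each bag holds 4 vertices, so the decomposition has width 3, which upper-bounds the treewidth. Conversely, {2, 6, 8, 10} is a clique of size 4, and the vertices of any clique must share a bag in every tree decomposition; so some bag has ≥ 4 vertices and tw(G) ≥ 3. Hence tw(G) = 3 exactly.

3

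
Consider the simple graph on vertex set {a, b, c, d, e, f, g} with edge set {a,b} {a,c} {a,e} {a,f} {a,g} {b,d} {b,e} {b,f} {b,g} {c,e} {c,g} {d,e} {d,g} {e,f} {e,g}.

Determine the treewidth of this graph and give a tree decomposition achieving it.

Each bag holds 4 vertices, so the decomposition has width 3, which upper-bounds the treewidth. For the lower bound, the 4 vertices {b, d, e, g} are pairwise adjacent, and any tree decomposition puts a clique entirely inside one bag — forcing width ≥ 3. Therefore the treewidth is 3.

Treewidth 3.
One such decomposition:
Bags: B1 = {b, d, e, g}  B2 = {a, b, e, g}  B3 = {a, b, e, f}  B4 = {a, c, e, g}
Tree: B1–B2, B2–B3, B2–B4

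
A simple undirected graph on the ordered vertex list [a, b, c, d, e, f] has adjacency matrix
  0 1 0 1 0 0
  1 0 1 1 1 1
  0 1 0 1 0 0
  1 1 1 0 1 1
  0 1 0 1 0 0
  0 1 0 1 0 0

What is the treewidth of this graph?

2

A width-2 tree decomposition is:
Bags: B1 = {b, d, e}  B2 = {b, d, f}  B3 = {b, c, d}  B4 = {a, b, d}
Tree: B1–B2, B1–B3, B1–B4
Each bag holds 3 vertices, so the decomposition has width 2, which upper-bounds the treewidth. On the other hand G contains the 3-clique {b, d, e}. A clique must lie in a single bag of any decomposition, so no decomposition can have width below 2. Hence tw(G) = 2 exactly.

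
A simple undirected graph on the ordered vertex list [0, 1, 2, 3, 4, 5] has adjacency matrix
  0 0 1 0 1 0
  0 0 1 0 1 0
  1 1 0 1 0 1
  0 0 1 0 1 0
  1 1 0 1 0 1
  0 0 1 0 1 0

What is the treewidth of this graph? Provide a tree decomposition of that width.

Treewidth 2.
One such decomposition:
Bags: B1 = {2, 3, 4}  B2 = {1, 2, 4}  B3 = {0, 2, 4}  B4 = {2, 4, 5}
Tree: B1–B2, B2–B3, B3–B4

The largest bag has 3 vertices, giving width 2; this decomposition certifies tw(G) ≤ 2. The edges 2–3–4–1–2 form a cycle, so G is not a tree and its treewidth is at least 2. The upper and lower bounds meet at 2, so that is the treewidth.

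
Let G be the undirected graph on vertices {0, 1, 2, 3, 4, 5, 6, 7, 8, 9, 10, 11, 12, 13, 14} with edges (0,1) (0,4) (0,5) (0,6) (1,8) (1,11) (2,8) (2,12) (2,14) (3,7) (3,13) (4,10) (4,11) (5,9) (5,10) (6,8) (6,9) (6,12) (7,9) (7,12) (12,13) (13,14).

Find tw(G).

3

A width-3 tree decomposition is:
Bags: B1 = {4, 5, 10, 11}  B2 = {0, 4, 5, 11}  B3 = {0, 1, 5, 11}  B4 = {0, 1, 5, 9}  B5 = {0, 1, 6, 9}  B6 = {1, 6, 8, 9}  B7 = {6, 7, 8, 9}  B8 = {6, 7, 8, 12}  B9 = {2, 7, 8, 12}  B10 = {2, 3, 7, 12}  B11 = {2, 3, 12, 13}  B12 = {2, 3, 13, 14}
Tree: B1–B2, B2–B3, B3–B4, B4–B5, B5–B6, B6–B7, B7–B8, B8–B9, B9–B10, B10–B11, B11–B12
Every bag has size at most 4, so the width is 4 − 1 = 3 and tw(G) ≤ 3. For the lower bound: the 4 vertex sets {4,10,11}, {5}, {0}, {1,6,8,9} are disjoint, each induces a connected subgraph, and every pair is joined by at least one edge of G. Contracting each set to a single vertex therefore yields K_{4} as a minor, and since treewidth is minor-monotone, tw(G) ≥ tw(K_{4}) = 3. The upper and lower bounds meet at 3, so that is the treewidth.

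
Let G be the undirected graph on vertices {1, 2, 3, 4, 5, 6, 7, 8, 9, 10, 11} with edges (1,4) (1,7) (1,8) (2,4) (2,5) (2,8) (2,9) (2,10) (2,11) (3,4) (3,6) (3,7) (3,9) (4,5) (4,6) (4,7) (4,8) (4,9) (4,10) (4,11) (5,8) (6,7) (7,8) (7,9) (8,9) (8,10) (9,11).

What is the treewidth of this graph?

A width-3 tree decomposition is:
Bags: B1 = {4, 7, 8, 9}  B2 = {2, 4, 8, 9}  B3 = {2, 4, 8, 10}  B4 = {2, 4, 9, 11}  B5 = {1, 4, 7, 8}  B6 = {3, 4, 7, 9}  B7 = {3, 4, 6, 7}  B8 = {2, 4, 5, 8}
Tree: B1–B2, B2–B3, B2–B4, B1–B5, B1–B6, B6–B7, B2–B8
Each bag holds 4 vertices, so the decomposition has width 3, which upper-bounds the treewidth. For the lower bound, the 4 vertices {1, 4, 7, 8} are pairwise adjacent, and any tree decomposition puts a clique entirely inside one bag — forcing width ≥ 3. The upper and lower bounds meet at 3, so that is the treewidth.

3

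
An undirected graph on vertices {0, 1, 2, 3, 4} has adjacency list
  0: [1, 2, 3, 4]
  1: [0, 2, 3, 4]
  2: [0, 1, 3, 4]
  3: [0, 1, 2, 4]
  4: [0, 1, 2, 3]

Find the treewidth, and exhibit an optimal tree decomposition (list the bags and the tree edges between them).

Treewidth 4.
One such decomposition:
Bags: B1 = {0, 1, 2, 3, 4}
Tree: (single bag)

With just one bag of size 5, the width is 5 − 1 = 4, so tw(G) ≤ 4. Conversely, {0, 1, 2, 3, 4} is a clique of size 5, and the vertices of any clique must share a bag in every tree decomposition; so some bag has ≥ 5 vertices and tw(G) ≥ 4. Hence tw(G) = 4 exactly.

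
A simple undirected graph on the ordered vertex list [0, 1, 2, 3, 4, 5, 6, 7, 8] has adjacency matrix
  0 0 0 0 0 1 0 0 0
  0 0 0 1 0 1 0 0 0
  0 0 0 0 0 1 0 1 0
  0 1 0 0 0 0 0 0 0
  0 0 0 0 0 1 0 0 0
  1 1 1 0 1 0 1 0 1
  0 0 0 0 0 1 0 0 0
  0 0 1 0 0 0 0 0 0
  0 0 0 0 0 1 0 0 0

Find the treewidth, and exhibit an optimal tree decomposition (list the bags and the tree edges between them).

The largest bag has 2 vertices, giving width 1; this decomposition certifies tw(G) ≤ 1. Since G has at least one edge (e.g. 5–2), it is not an edgeless graph, so tw(G) ≥ 1. The upper and lower bounds meet at 1, so that is the treewidth.

Treewidth 1.
Bags: B1 = {2, 5}  B2 = {0, 5}  B3 = {5, 8}  B4 = {5, 6}  B5 = {1, 5}  B6 = {1, 3}  B7 = {4, 5}  B8 = {2, 7}
Tree: B1–B2, B2–B3, B3–B4, B2–B5, B5–B6, B5–B7, B1–B8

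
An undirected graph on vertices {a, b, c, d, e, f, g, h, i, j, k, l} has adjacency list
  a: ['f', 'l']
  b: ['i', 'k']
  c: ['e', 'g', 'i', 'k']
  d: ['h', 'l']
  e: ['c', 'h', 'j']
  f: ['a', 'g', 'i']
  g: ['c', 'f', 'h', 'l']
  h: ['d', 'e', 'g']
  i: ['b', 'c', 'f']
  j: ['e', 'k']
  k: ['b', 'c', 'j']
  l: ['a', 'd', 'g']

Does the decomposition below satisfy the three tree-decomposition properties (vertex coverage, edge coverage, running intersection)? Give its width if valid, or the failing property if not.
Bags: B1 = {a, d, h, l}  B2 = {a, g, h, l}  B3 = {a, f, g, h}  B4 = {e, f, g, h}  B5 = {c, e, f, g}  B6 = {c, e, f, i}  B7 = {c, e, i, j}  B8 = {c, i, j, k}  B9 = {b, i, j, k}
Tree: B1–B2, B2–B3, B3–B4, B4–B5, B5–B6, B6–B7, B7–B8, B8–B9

Yes; width 3.

Every vertex of G appears in some bag (union = {a, b, c, d, e, f, g, h, i, j, k, l}); every edge is covered by a bag; and for each vertex v the set of bags containing v is connected in the bag tree. The decomposition is therefore valid. The largest bag has 4 vertices, so the width is 3.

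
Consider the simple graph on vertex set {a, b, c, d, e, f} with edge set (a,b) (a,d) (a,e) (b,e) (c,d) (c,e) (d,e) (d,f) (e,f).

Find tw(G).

A width-2 tree decomposition is:
Bags: B1 = {a, d, e}  B2 = {a, b, e}  B3 = {d, e, f}  B4 = {c, d, e}
Tree: B1–B2, B1–B3, B3–B4
Every bag has size at most 3, so the width is 3 − 1 = 2 and tw(G) ≤ 2. For the lower bound, the 3 vertices {a, d, e} are pairwise adjacent, and any tree decomposition puts a clique entirely inside one bag — forcing width ≥ 2. Hence tw(G) = 2 exactly.

2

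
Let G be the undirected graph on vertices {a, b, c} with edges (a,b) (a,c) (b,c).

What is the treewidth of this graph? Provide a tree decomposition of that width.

A single bag containing all 3 vertices is trivially a valid decomposition of width 2. Conversely, {a, b, c} is a clique of size 3, and the vertices of any clique must share a bag in every tree decomposition; so some bag has ≥ 3 vertices and tw(G) ≥ 2. The upper and lower bounds meet at 2, so that is the treewidth.

Treewidth 2.
Bags: B1 = {a, b, c}
Tree: (single bag)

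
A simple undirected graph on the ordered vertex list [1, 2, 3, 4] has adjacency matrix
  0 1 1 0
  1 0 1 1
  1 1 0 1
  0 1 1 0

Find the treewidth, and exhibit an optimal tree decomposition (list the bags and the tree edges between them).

Every bag has size at most 3, so the width is 3 − 1 = 2 and tw(G) ≤ 2. On the other hand G contains the 3-clique {1, 2, 3}. A clique must lie in a single bag of any decomposition, so no decomposition can have width below 2. Hence tw(G) = 2 exactly.

Treewidth 2.
One such decomposition:
Bags: B1 = {2, 3, 4}  B2 = {1, 2, 3}
Tree: B1–B2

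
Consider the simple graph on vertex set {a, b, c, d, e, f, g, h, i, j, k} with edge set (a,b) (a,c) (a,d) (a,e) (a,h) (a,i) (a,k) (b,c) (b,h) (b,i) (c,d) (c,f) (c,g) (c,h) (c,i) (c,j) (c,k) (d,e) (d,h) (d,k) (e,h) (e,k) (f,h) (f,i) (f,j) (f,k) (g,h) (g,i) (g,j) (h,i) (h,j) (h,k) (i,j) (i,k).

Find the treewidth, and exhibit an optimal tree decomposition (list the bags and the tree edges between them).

Every bag has size at most 5, so the width is 5 − 1 = 4 and tw(G) ≤ 4. Conversely, {a, d, e, h, k} is a clique of size 5, and the vertices of any clique must share a bag in every tree decomposition; so some bag has ≥ 5 vertices and tw(G) ≥ 4. Therefore the treewidth is 4.

Treewidth 4.
Bags: B1 = {c, f, h, i, j}  B2 = {c, f, h, i, k}  B3 = {a, c, h, i, k}  B4 = {c, g, h, i, j}  B5 = {a, b, c, h, i}  B6 = {a, c, d, h, k}  B7 = {a, d, e, h, k}
Tree: B1–B2, B2–B3, B1–B4, B3–B5, B3–B6, B6–B7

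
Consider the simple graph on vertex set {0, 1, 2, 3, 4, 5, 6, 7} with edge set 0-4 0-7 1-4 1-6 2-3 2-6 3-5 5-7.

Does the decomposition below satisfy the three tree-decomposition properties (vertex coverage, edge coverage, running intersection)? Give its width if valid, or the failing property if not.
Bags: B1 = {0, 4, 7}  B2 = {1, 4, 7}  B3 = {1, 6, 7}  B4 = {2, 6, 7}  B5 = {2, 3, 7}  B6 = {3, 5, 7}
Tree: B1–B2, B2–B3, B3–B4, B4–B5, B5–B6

Vertex coverage: the bags together contain {0, 1, 2, 3, 4, 5, 6, 7}, the full vertex set. Edge coverage: each edge of G has both endpoints in at least one bag. Running intersection: for every vertex, the bags containing it form a connected subtree. All three properties hold, so this is a valid tree decomposition of width max|bag| − 1 = 2, and hence tw(G) ≤ 2.

Yes; width 2.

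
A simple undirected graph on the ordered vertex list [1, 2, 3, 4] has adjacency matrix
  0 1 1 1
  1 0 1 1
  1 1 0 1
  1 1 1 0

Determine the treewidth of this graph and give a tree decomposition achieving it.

With just one bag of size 4, the width is 4 − 1 = 3, so tw(G) ≤ 3. On the other hand G contains the 4-clique {1, 2, 3, 4}. A clique must lie in a single bag of any decomposition, so no decomposition can have width below 3. Hence tw(G) = 3 exactly.

Treewidth 3.
One such decomposition:
Bags: B1 = {1, 2, 3, 4}
Tree: (single bag)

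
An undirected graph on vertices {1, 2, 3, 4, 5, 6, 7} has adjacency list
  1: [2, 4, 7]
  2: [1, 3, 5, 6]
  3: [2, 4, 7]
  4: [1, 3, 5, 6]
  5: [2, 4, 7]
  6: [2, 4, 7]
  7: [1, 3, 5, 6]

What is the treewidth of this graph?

3

A width-3 tree decomposition is:
Bags: B1 = {2, 4, 5, 7}  B2 = {2, 3, 4, 7}  B3 = {2, 4, 6, 7}  B4 = {1, 2, 4, 7}
Tree: B1–B2, B2–B3, B3–B4
Every bag has size at most 4, so the width is 4 − 1 = 3 and tw(G) ≤ 3. For the lower bound: the 4 vertex sets {5,7}, {3,4}, {2}, {6} are disjoint, each induces a connected subgraph, and every pair is joined by at least one edge of G. Contracting each set to a single vertex therefore yields K_{4} as a minor, and since treewidth is minor-monotone, tw(G) ≥ tw(K_{4}) = 3. Therefore the treewidth is 3.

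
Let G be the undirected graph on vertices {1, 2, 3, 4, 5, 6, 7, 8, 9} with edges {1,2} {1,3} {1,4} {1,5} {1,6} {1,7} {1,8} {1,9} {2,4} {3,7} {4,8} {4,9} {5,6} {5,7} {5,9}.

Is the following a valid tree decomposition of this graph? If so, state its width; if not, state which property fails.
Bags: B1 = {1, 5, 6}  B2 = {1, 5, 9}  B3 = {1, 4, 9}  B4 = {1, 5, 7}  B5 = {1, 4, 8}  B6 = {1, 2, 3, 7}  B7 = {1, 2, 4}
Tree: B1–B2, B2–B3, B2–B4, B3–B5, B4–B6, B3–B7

No — bags containing vertex 2 are not connected in the tree.

A tree decomposition must satisfy three properties: every vertex lies in some bag; for every edge, both endpoints lie together in some bag; and for every vertex, the bags containing it form a connected subtree. Here bags containing vertex 2 are not connected in the tree, so the decomposition is invalid.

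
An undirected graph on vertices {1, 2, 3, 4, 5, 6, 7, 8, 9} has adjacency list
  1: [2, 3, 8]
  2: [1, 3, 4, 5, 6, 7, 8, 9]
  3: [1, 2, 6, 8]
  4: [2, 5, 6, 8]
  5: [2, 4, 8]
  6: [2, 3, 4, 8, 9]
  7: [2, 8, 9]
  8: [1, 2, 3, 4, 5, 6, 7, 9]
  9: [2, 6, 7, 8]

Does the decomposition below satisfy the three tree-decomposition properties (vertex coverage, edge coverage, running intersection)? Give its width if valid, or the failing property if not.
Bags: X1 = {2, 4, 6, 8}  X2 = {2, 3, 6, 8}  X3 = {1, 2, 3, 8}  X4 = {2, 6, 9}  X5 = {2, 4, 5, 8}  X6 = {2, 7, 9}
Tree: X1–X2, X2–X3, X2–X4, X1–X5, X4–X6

A tree decomposition must satisfy three properties: every vertex lies in some bag; for every edge, both endpoints lie together in some bag; and for every vertex, the bags containing it form a connected subtree. Here edge (8,9) lies in no bag, so the decomposition is invalid.

No — edge (8,9) lies in no bag.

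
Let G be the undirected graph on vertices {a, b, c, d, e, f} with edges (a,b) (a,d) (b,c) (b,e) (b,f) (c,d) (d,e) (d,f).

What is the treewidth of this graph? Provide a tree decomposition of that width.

Treewidth 2.
One optimal decomposition is:
Bags: B1 = {b, c, d}  B2 = {a, b, d}  B3 = {b, d, e}  B4 = {b, d, f}
Tree: B1–B2, B2–B3, B3–B4

Every bag has size at most 3, so the width is 3 − 1 = 2 and tw(G) ≤ 2. For the lower bound, G contains the cycle c–b–a–d–c, so G is not a forest; only forests have treewidth ≤ 1, hence tw(G) ≥ 2. Combining the bounds, tw(G) = 2.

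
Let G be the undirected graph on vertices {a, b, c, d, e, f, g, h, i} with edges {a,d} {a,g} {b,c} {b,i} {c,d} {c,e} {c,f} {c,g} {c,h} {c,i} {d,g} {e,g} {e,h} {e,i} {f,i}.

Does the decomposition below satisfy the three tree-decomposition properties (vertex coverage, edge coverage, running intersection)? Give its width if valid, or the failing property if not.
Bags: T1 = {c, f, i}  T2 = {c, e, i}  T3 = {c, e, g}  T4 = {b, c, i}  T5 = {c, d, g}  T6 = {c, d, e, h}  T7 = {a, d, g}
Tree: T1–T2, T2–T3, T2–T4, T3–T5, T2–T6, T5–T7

A tree decomposition must satisfy three properties: every vertex lies in some bag; for every edge, both endpoints lie together in some bag; and for every vertex, the bags containing it form a connected subtree. Here bags containing vertex d are not connected in the tree, so the decomposition is invalid.

No — bags containing vertex d are not connected in the tree.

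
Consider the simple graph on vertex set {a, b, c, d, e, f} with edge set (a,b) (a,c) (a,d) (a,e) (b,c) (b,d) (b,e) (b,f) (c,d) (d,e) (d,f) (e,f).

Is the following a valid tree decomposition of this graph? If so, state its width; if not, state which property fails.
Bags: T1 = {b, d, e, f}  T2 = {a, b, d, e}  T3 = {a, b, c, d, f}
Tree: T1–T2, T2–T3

A tree decomposition must satisfy three properties: every vertex lies in some bag; for every edge, both endpoints lie together in some bag; and for every vertex, the bags containing it form a connected subtree. Here bags containing vertex f are not connected in the tree, so the decomposition is invalid.

No — bags containing vertex f are not connected in the tree.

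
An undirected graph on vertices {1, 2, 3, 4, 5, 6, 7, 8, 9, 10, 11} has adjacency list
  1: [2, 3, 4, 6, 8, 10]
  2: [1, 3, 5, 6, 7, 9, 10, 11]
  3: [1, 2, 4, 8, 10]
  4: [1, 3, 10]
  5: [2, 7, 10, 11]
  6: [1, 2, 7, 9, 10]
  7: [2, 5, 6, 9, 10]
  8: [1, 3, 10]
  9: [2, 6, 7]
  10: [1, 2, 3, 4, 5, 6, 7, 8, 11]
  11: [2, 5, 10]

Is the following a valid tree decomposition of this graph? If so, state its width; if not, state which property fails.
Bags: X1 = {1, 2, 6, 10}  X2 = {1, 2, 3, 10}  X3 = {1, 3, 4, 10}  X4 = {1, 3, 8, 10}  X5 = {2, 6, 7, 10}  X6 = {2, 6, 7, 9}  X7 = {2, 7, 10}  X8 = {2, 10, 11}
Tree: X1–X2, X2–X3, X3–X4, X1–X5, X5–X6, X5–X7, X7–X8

A tree decomposition must satisfy three properties: every vertex lies in some bag; for every edge, both endpoints lie together in some bag; and for every vertex, the bags containing it form a connected subtree. Here vertex 5 appears in no bag, so the decomposition is invalid.

No — vertex 5 appears in no bag.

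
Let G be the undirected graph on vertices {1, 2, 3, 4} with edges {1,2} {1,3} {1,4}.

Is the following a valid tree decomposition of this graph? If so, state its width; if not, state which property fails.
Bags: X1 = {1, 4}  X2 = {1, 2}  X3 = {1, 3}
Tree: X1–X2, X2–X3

Vertex coverage: the bags together contain {1, 2, 3, 4}, the full vertex set. Edge coverage: each edge of G has both endpoints in at least one bag. Running intersection: for every vertex, the bags containing it form a connected subtree. All three properties hold, so this is a valid tree decomposition of width max|bag| − 1 = 1, and hence tw(G) ≤ 1.

Yes; width 1.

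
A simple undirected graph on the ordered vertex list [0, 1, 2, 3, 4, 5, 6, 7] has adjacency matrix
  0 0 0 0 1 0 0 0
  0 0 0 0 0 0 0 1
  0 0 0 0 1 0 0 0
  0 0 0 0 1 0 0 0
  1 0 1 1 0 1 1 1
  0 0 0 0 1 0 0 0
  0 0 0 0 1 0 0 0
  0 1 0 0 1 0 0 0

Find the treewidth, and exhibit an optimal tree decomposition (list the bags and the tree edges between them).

Each bag holds 2 vertices, so the decomposition has width 1, which upper-bounds the treewidth. G has an edge, so its treewidth is at least 1. Combining the bounds, tw(G) = 1.

Treewidth 1.
One such decomposition:
Bags: B1 = {4, 5}  B2 = {4, 6}  B3 = {2, 4}  B4 = {4, 7}  B5 = {0, 4}  B6 = {1, 7}  B7 = {3, 4}
Tree: B1–B2, B2–B3, B2–B4, B2–B5, B4–B6, B2–B7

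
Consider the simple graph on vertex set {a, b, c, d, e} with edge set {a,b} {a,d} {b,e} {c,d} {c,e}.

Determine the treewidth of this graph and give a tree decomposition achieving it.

Each bag holds 3 vertices, so the decomposition has width 2, which upper-bounds the treewidth. For the lower bound, G contains the cycle c–e–b–a–d–c, so G is not a forest; only forests have treewidth ≤ 1, hence tw(G) ≥ 2. Combining the bounds, tw(G) = 2.

Treewidth 2.
One such decomposition:
Bags: B1 = {b, c, e}  B2 = {a, b, c}  B3 = {a, c, d}
Tree: B1–B2, B2–B3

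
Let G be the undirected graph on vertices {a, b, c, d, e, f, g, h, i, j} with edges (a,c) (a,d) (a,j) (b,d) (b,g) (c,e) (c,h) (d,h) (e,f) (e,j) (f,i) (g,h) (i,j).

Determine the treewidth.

A width-2 tree decomposition is:
Bags: B1 = {e, f, i}  B2 = {e, i, j}  B3 = {c, e, j}  B4 = {a, c, j}  B5 = {a, c, h}  B6 = {a, d, h}  B7 = {d, g, h}  B8 = {b, d, g}
Tree: B1–B2, B2–B3, B3–B4, B4–B5, B5–B6, B6–B7, B7–B8
The largest bag has 3 vertices, giving width 2; this decomposition certifies tw(G) ≤ 2. For the lower bound, G contains the cycle f–i–j–e–f, so G is not a forest; only forests have treewidth ≤ 1, hence tw(G) ≥ 2. The upper and lower bounds meet at 2, so that is the treewidth.

2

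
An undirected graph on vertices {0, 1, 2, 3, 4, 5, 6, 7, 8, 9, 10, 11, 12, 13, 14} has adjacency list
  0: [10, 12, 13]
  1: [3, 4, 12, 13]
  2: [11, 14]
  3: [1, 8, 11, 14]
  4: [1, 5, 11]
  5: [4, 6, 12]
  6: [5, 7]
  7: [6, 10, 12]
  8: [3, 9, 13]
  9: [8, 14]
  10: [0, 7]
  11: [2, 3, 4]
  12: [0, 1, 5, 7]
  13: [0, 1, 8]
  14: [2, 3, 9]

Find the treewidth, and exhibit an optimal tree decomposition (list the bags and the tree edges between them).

Treewidth 3.
One optimal decomposition is:
Bags: B1 = {5, 6, 7, 10}  B2 = {5, 7, 10, 12}  B3 = {0, 5, 10, 12}  B4 = {0, 4, 5, 12}  B5 = {0, 1, 4, 12}  B6 = {0, 1, 4, 13}  B7 = {1, 4, 11, 13}  B8 = {1, 3, 11, 13}  B9 = {3, 8, 11, 13}  B10 = {2, 3, 8, 11}  B11 = {2, 3, 8, 14}  B12 = {2, 8, 9, 14}
Tree: B1–B2, B2–B3, B3–B4, B4–B5, B5–B6, B6–B7, B7–B8, B8–B9, B9–B10, B10–B11, B11–B12

Every bag has size at most 4, so the width is 4 − 1 = 3 and tw(G) ≤ 3. For the lower bound: the 4 vertex sets {6,7,10}, {5}, {12}, {0,1,4,13} are disjoint, each induces a connected subgraph, and every pair is joined by at least one edge of G. Contracting each set to a single vertex therefore yields K_{4} as a minor, and since treewidth is minor-monotone, tw(G) ≥ tw(K_{4}) = 3. Therefore the treewidth is 3.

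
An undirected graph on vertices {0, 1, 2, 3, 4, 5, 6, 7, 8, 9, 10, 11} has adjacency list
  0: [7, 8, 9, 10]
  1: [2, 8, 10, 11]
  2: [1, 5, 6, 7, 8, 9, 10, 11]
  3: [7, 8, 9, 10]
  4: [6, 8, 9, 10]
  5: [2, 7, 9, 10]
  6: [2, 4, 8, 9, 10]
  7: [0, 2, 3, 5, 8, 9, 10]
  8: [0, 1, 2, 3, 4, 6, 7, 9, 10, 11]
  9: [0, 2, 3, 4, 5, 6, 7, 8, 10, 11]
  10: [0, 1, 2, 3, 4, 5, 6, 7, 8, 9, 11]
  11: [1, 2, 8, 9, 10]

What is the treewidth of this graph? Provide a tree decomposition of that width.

Treewidth 4.
Bags: B1 = {0, 7, 8, 9, 10}  B2 = {2, 7, 8, 9, 10}  B3 = {3, 7, 8, 9, 10}  B4 = {2, 5, 7, 9, 10}  B5 = {2, 8, 9, 10, 11}  B6 = {2, 6, 8, 9, 10}  B7 = {4, 6, 8, 9, 10}  B8 = {1, 2, 8, 10, 11}
Tree: B1–B2, B2–B3, B2–B4, B2–B5, B2–B6, B6–B7, B5–B8

Each bag holds 5 vertices, so the decomposition has width 4, which upper-bounds the treewidth. On the other hand G contains the 5-clique {1, 2, 8, 10, 11}. A clique must lie in a single bag of any decomposition, so no decomposition can have width below 4. The upper and lower bounds meet at 4, so that is the treewidth.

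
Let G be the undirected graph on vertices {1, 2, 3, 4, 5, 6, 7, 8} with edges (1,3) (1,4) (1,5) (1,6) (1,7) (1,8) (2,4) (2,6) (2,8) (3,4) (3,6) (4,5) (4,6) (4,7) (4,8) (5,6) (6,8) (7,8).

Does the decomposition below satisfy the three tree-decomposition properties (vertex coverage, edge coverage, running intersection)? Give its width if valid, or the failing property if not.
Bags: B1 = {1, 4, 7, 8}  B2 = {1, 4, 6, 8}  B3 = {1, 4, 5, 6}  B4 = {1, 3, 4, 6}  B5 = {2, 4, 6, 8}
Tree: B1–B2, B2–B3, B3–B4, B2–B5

Yes; width 3.

Every vertex of G appears in some bag (union = {1, 2, 3, 4, 5, 6, 7, 8}); every edge is covered by a bag; and for each vertex v the set of bags containing v is connected in the bag tree. The decomposition is therefore valid. The largest bag has 4 vertices, so the width is 3.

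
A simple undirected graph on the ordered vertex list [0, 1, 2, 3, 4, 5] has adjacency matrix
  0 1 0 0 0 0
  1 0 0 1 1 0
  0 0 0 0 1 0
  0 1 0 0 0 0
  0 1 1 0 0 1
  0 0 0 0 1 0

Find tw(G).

1

A width-1 tree decomposition is:
Bags: B1 = {1, 4}  B2 = {4, 5}  B3 = {2, 4}  B4 = {0, 1}  B5 = {1, 3}
Tree: B1–B2, B1–B3, B1–B4, B1–B5
Every bag has size at most 2, so the width is 2 − 1 = 1 and tw(G) ≤ 1. Any graph with an edge has treewidth ≥ 1, and G has the edge 4–1. The upper and lower bounds meet at 1, so that is the treewidth.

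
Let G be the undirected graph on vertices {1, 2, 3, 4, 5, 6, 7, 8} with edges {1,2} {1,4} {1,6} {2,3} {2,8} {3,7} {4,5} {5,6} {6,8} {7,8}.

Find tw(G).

A width-2 tree decomposition is:
Bags: B1 = {2, 3, 7}  B2 = {2, 7, 8}  B3 = {1, 2, 8}  B4 = {1, 6, 8}  B5 = {1, 4, 6}  B6 = {4, 5, 6}
Tree: B1–B2, B2–B3, B3–B4, B4–B5, B5–B6
Every bag has size at most 3, so the width is 3 − 1 = 2 and tw(G) ≤ 2. For the lower bound, G contains the cycle 3–7–8–2–3, so G is not a forest; only forests have treewidth ≤ 1, hence tw(G) ≥ 2. Combining the bounds, tw(G) = 2.

2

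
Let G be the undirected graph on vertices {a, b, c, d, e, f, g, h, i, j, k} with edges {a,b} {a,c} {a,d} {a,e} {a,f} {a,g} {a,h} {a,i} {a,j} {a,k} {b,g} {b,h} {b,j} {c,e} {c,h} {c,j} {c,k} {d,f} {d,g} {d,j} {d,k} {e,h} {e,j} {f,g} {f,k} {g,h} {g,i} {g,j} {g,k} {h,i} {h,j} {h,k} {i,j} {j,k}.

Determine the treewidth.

A width-4 tree decomposition is:
Bags: B1 = {a, c, h, j, k}  B2 = {a, g, h, j, k}  B3 = {a, g, h, i, j}  B4 = {a, c, e, h, j}  B5 = {a, d, g, j, k}  B6 = {a, b, g, h, j}  B7 = {a, d, f, g, k}
Tree: B1–B2, B2–B3, B1–B4, B2–B5, B2–B6, B5–B7
The largest bag has 5 vertices, giving width 4; this decomposition certifies tw(G) ≤ 4. For the lower bound, the 5 vertices {a, d, g, j, k} are pairwise adjacent, and any tree decomposition puts a clique entirely inside one bag — forcing width ≥ 4. Combining the bounds, tw(G) = 4.

4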